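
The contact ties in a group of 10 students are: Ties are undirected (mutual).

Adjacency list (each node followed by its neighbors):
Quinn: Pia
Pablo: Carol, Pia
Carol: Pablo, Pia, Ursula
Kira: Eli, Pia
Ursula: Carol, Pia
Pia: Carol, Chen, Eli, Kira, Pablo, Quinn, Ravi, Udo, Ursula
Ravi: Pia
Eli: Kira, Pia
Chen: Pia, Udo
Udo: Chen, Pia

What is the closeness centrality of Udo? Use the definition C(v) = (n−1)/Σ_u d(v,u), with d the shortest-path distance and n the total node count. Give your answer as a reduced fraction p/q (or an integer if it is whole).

Distances from Udo: Carol:2, Chen:1, Eli:2, Kira:2, Pablo:2, Pia:1, Quinn:2, Ravi:2, Ursula:2. Sum = 16.
n = 10, so closeness = 9/16.

9/16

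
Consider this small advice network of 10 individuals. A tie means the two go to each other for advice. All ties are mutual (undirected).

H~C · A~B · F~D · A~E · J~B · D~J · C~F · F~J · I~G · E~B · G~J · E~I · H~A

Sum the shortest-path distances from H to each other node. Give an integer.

21

Distances from H: A:1, B:2, C:1, D:3, E:2, F:2, G:4, I:3, J:3.
Sum = 1 + 2 + 1 + 3 + 2 + 2 + 4 + 3 + 3 = 21.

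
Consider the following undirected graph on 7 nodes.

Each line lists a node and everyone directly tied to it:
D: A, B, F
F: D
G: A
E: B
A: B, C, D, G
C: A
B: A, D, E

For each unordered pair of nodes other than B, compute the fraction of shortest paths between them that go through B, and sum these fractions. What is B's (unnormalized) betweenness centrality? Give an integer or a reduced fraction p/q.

Pairs whose geodesics pass through B — E–D: 1; E–A: 1; E–C: 1; E–F: 1; E–G: 1.
All other pairs contribute 0.
Summing the contributions gives betweenness(B) = 5.

5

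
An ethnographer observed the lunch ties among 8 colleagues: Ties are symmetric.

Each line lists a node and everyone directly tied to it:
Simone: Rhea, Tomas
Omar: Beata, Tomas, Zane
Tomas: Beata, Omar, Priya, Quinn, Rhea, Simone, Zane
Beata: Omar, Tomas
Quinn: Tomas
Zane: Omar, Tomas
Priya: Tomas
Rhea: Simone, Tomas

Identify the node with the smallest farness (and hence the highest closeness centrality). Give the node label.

Tomas

Farness (sum of distances to all others) for each node — Beata:12, Omar:11, Priya:13, Quinn:13, Rhea:12, Simone:12, Tomas:7, Zane:12.
The smallest farness is 7, for Tomas, so Tomas has the highest closeness.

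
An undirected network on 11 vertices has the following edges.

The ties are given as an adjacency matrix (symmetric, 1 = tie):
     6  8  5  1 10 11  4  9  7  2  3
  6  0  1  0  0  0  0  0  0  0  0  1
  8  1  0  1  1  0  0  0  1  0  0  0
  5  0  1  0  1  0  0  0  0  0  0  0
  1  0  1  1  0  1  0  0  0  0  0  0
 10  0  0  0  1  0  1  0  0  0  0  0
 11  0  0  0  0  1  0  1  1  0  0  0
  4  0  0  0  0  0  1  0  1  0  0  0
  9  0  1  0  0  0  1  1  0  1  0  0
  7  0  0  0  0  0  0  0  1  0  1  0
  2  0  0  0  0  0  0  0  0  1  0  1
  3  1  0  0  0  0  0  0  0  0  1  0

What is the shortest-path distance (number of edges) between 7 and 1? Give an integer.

3

One shortest route is 7 – 9 – 8 – 1, which uses 3 edges, and at distance 2 from 7 we only reach {3, 4, 8, 11}, which does not include 1. So d(7,1) = 3.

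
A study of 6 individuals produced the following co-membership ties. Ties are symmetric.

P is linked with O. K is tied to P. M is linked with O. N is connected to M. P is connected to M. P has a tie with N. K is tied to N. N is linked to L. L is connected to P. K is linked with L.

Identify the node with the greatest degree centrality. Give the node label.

Degrees — K:3, L:3, M:3, N:4, O:2, P:5.
The maximum is 5, attained only by P.

P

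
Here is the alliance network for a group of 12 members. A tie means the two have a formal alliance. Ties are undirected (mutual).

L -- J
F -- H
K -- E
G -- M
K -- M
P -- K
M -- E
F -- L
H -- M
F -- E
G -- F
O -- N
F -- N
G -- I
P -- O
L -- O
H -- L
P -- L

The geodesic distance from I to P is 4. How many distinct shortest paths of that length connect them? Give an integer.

2

The shortest distance is 4. The length-4 paths are: I–G–F–L–P; I–G–M–K–P.
That gives 2 distinct shortest paths.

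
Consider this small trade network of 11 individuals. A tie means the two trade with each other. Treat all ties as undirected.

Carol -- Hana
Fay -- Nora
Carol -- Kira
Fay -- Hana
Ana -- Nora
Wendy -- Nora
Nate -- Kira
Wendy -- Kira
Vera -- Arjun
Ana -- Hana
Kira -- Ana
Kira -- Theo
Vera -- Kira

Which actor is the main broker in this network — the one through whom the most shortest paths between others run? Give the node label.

Kira

Unnormalized betweenness of each node: Ana:9, Arjun:0, Carol:4, Fay:1, Hana:5, Kira:32, Nate:0, Nora:5, Theo:0, Vera:9, Wendy:4.
Kira has the largest value, 32, making it the main broker — the node through which the most shortest paths run.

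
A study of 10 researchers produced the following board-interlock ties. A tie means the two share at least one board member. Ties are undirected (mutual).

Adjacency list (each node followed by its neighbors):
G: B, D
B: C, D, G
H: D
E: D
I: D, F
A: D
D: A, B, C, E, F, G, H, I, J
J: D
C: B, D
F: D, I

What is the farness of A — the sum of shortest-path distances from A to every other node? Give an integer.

17

Distances from A: B:2, C:2, D:1, E:2, F:2, G:2, H:2, I:2, J:2.
Sum = 2 + 2 + 1 + 2 + 2 + 2 + 2 + 2 + 2 = 17.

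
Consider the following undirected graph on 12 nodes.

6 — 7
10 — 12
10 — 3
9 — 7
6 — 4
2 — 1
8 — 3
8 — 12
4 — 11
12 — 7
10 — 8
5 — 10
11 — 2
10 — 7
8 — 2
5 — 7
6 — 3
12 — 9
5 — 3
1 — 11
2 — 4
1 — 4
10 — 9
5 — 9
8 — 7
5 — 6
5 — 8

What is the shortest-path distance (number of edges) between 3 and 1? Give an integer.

3

One shortest route is 3 – 6 – 4 – 1, which uses 3 edges, and at distance 2 from 3 we only reach {2, 4, 7, 9, 12}, which does not include 1. So d(3,1) = 3.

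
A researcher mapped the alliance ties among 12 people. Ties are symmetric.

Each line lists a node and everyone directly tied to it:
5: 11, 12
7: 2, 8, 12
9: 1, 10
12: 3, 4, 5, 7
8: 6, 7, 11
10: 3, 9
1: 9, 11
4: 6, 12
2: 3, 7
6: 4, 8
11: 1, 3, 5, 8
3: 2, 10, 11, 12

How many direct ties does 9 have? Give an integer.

9 is directly tied to 1 and 10. That is 2 neighbors, so the degree of 9 is 2.

2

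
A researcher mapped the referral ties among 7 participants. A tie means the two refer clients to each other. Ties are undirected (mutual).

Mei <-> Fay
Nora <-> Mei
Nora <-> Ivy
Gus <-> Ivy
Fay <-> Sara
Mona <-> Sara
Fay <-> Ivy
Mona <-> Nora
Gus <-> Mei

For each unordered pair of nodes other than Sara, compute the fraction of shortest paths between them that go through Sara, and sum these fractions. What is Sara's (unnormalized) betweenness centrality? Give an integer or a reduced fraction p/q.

1

Pairs whose geodesics pass through Sara — Fay–Mona: 1.
All other pairs contribute 0.
Summing the contributions gives betweenness(Sara) = 1.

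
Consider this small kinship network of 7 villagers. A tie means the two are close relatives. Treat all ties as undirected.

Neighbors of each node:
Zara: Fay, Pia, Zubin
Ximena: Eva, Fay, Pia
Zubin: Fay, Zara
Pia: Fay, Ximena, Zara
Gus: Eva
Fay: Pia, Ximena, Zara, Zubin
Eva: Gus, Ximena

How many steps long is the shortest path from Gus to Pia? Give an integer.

3

One shortest route is Gus – Eva – Ximena – Pia, which uses 3 edges, and at distance 2 from Gus we only reach {Ximena}, which does not include Pia. So d(Gus,Pia) = 3.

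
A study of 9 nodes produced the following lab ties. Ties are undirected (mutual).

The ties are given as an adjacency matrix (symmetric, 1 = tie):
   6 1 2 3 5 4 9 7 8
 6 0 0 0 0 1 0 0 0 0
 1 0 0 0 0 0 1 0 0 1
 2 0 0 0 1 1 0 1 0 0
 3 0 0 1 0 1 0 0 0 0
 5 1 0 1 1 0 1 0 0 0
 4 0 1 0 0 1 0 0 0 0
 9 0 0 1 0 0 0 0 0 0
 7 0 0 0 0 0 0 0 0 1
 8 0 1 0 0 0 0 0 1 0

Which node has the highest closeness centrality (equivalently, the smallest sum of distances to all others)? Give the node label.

Farness (sum of distances to all others) for each node — 1:19, 2:19, 3:20, 4:16, 5:15, 6:22, 7:31, 8:24, 9:26.
The smallest farness is 15, for 5, so 5 has the highest closeness.

5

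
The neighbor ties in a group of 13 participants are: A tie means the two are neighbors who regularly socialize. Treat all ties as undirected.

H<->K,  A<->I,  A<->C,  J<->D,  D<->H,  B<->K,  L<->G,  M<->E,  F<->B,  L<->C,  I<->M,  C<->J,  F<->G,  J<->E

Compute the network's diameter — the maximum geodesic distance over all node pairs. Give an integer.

6

Eccentricity of each node (its greatest distance to any other): A:5, B:6, C:4, D:4, E:5, F:6, G:5, H:5, I:6, J:4, K:6, L:4, M:6.
The maximum eccentricity is 6, realized for instance by the pair M–F via M – I – A – C – L – G – F. So the diameter is 6.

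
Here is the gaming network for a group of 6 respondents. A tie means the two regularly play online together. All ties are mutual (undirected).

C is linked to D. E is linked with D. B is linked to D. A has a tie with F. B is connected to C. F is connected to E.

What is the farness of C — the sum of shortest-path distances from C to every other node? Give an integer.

11

Distances from C: A:4, B:1, D:1, E:2, F:3.
Sum = 4 + 1 + 1 + 2 + 3 = 11.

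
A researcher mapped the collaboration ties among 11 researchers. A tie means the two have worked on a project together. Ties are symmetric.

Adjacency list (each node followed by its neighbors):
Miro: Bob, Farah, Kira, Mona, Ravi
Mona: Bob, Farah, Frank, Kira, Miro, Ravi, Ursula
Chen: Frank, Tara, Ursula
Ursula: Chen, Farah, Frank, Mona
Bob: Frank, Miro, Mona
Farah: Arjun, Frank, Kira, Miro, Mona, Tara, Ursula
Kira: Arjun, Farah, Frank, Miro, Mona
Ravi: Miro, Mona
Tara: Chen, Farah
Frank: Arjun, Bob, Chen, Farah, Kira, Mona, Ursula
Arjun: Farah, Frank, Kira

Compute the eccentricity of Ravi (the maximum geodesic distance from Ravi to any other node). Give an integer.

3

Distances from Ravi: Arjun:3, Bob:2, Chen:3, Farah:2, Frank:2, Kira:2, Miro:1, Mona:1, Tara:3, Ursula:2.
The largest is 3 (to Arjun, Tara, and Chen), so the eccentricity of Ravi is 3.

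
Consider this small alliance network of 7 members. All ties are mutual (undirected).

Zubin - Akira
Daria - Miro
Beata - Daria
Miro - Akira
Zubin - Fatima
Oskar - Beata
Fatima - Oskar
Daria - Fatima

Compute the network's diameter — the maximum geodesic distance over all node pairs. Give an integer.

Eccentricity of each node (its greatest distance to any other): Akira:3, Beata:3, Daria:2, Fatima:2, Miro:3, Oskar:3, Zubin:3.
The maximum eccentricity is 3, realized for instance by the pair Miro–Oskar via Miro – Daria – Beata – Oskar. So the diameter is 3.

3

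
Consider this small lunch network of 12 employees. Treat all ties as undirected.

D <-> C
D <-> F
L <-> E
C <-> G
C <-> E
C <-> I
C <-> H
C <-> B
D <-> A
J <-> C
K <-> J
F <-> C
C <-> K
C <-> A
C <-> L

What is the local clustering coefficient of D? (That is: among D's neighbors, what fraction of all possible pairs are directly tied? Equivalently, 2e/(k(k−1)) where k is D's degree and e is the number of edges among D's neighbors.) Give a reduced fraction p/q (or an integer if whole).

D's neighbors: A, C, and F (k = 3).
Possible neighbor pairs: C(3,2) = 3. Edges among them: A–C, C–F → e = 2.
Clustering(D) = 2/3.

2/3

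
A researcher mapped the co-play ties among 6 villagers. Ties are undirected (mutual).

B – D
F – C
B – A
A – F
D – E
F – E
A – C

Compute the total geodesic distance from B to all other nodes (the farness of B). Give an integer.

8

Distances from B: A:1, C:2, D:1, E:2, F:2.
Sum = 1 + 2 + 1 + 2 + 2 = 8.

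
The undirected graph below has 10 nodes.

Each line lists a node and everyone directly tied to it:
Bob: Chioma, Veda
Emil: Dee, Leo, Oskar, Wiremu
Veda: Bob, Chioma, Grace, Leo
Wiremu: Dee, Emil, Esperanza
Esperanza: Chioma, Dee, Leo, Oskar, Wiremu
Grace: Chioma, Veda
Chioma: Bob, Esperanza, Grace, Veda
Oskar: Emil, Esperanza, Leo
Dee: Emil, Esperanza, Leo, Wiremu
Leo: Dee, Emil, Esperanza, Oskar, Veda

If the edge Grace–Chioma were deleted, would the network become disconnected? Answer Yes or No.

Even without that edge, Grace still reaches Chioma via Grace – Veda – Chioma, so the network stays connected. Not a bridge.

No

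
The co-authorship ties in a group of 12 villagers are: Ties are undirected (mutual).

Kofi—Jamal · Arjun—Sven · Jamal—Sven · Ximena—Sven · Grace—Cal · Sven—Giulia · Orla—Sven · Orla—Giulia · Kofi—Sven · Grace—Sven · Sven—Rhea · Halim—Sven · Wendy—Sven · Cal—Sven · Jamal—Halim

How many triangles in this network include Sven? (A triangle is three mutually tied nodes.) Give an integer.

4

Sven's neighbors: Arjun, Cal, Giulia, Grace, Halim, Jamal, Kofi, Orla, Rhea, Wendy, and Ximena.
Neighbor pairs that are themselves tied: Sven–Cal–Grace; Sven–Giulia–Orla; Sven–Halim–Jamal; Sven–Jamal–Kofi. Each forms one triangle with Sven, for 4 in total.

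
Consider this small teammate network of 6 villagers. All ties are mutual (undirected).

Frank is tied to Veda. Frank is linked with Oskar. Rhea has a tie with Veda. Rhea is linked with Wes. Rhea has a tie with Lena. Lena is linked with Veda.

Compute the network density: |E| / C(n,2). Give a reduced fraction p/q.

2/5

There are 6 edges and 6 nodes, so the maximum possible is C(6,2) = 15.
Density = 6/15 = 2/5.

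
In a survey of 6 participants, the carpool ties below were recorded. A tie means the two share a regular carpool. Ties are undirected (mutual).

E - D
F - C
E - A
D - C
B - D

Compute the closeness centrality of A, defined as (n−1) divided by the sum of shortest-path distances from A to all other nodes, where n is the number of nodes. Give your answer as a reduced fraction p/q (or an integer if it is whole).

Distances from A: B:3, C:3, D:2, E:1, F:4. Sum = 13.
n = 6, so closeness = 5/13.

5/13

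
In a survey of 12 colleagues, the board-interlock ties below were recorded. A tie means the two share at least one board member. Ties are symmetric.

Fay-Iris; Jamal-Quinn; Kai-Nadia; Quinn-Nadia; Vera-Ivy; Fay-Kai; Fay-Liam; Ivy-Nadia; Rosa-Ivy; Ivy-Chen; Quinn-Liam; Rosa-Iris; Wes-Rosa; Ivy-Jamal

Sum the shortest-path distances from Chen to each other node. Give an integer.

29

Distances from Chen: Fay:4, Iris:3, Ivy:1, Jamal:2, Kai:3, Liam:4, Nadia:2, Quinn:3, Rosa:2, Vera:2, Wes:3.
Sum = 4 + 3 + 1 + 2 + 3 + 4 + 2 + 3 + 2 + 2 + 3 = 29.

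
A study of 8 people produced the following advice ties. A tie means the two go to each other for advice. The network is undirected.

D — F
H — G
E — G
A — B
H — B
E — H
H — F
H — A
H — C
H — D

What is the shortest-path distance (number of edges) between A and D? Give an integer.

2

One shortest route is A – H – D, which uses 2 edges, and A and D are not directly tied, so nothing shorter exists. So d(A,D) = 2.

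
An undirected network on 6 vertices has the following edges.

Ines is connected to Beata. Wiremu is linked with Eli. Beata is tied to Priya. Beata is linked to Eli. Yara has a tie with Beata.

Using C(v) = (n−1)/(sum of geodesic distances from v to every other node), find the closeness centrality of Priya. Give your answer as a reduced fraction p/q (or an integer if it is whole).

Distances from Priya: Beata:1, Eli:2, Ines:2, Wiremu:3, Yara:2. Sum = 10.
n = 6, so closeness = 5/10 = 1/2.

1/2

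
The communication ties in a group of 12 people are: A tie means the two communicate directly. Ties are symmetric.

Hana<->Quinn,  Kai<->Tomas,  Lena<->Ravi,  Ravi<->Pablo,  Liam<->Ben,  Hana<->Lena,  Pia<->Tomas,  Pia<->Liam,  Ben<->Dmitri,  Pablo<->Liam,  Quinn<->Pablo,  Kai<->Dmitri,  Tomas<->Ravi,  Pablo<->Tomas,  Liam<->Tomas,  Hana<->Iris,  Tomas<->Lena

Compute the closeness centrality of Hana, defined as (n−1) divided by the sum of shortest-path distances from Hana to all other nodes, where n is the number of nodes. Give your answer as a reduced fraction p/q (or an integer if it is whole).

Distances from Hana: Ben:4, Dmitri:4, Iris:1, Kai:3, Lena:1, Liam:3, Pablo:2, Pia:3, Quinn:1, Ravi:2, Tomas:2. Sum = 26.
n = 12, so closeness = 11/26.

11/26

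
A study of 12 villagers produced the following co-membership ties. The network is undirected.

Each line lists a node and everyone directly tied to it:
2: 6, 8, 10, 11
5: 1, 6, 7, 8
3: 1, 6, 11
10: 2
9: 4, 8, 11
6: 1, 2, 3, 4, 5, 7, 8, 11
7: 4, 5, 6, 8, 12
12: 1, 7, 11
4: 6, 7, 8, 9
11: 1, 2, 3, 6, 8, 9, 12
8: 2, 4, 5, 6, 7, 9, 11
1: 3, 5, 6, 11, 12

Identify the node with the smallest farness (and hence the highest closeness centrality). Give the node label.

6

Farness (sum of distances to all others) for each node — 1:18, 2:18, 3:20, 4:19, 5:19, 6:14, 7:18, 8:15, 9:20, 10:28, 11:15, 12:20.
The smallest farness is 14, for 6, so 6 has the highest closeness.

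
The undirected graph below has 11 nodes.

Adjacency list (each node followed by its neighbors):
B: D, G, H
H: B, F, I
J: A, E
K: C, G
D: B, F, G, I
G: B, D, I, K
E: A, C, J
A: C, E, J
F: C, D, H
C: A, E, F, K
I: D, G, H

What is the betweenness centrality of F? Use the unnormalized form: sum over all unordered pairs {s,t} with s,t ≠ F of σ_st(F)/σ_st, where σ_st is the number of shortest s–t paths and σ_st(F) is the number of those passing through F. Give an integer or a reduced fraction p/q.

Pairs whose geodesics pass through F — A–I: 2/3; A–D: 1; A–H: 1; A–B: 2/3; K–H: 1/3; E–I: 2/3; E–D: 1; E–H: 1; E–B: 2/3; C–I: 2/3; C–D: 1; C–H: 1; C–B: 2/3; J–I: 4/6 … (+4 more pairs).
All other pairs contribute 0.
Summing the contributions gives betweenness(F) = 14.

14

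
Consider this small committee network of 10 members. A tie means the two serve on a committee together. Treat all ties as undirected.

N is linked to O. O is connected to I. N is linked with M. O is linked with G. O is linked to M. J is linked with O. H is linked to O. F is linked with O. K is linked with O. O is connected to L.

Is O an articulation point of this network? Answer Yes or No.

Yes

Removing O leaves {J} with no path to {L}, so the network splits into 8 components. O is a cut vertex.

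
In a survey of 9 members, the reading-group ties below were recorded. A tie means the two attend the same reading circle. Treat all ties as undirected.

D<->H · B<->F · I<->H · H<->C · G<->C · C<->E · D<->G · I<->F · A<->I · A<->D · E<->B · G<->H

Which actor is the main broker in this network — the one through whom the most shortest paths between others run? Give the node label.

Unnormalized betweenness of each node: A:5/4, B:9/4, C:25/4, D:8/3, E:7/2, F:15/4, G:11/6, H:23/3, I:47/6.
I has the largest value, 47/6, making it the main broker — the node through which the most shortest paths run.

I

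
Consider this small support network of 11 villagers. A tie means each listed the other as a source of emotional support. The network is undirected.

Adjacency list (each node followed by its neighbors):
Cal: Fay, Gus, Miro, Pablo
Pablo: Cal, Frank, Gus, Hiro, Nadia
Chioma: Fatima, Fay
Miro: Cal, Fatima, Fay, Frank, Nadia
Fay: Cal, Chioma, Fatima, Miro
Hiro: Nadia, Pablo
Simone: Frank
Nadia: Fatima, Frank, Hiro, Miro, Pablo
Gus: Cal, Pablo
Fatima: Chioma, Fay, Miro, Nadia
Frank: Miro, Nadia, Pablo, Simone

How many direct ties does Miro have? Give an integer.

5

Miro is directly tied to Cal, Fatima, Fay, Frank, and Nadia. That is 5 neighbors, so the degree of Miro is 5.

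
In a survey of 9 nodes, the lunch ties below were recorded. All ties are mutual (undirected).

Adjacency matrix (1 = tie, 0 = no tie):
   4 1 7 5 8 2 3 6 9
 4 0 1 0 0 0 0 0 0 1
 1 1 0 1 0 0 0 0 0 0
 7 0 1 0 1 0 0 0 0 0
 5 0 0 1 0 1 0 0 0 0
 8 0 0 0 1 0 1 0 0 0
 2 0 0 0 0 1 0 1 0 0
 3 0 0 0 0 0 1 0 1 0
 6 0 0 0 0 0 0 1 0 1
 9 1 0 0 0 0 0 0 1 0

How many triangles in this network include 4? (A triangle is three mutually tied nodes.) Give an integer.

0

4's neighbors are 1 and 9, but none of them are tied to each other, so no triangle contains 4.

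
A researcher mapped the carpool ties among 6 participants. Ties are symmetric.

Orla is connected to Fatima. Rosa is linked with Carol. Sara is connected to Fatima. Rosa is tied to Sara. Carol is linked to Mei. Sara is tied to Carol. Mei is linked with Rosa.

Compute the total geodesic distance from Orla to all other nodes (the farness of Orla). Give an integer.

13

Distances from Orla: Carol:3, Fatima:1, Mei:4, Rosa:3, Sara:2.
Sum = 3 + 1 + 4 + 3 + 2 = 13.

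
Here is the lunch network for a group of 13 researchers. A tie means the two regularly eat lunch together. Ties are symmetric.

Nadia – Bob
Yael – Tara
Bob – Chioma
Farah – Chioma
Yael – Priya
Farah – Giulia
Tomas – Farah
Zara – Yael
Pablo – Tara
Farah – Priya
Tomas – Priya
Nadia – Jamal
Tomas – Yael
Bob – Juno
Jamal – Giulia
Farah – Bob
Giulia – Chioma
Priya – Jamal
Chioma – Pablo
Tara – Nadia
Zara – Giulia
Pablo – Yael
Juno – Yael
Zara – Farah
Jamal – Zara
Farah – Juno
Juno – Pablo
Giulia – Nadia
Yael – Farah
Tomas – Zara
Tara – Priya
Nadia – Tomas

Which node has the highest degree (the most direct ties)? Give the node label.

Degrees — Bob:4, Chioma:4, Farah:8, Giulia:5, Jamal:4, Juno:4, Nadia:5, Pablo:4, Priya:5, Tara:4, Tomas:5, Yael:7, Zara:5.
The maximum is 8, attained only by Farah.

Farah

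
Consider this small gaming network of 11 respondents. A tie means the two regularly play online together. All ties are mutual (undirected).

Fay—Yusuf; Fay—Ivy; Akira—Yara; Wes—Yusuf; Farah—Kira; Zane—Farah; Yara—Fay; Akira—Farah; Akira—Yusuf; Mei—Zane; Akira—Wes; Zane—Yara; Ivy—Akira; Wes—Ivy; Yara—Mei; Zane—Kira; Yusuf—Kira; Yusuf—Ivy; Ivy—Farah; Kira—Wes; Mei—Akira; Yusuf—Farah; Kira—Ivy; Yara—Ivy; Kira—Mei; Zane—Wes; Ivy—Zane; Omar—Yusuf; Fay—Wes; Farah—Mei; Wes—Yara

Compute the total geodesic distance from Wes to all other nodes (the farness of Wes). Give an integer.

13

Distances from Wes: Akira:1, Farah:2, Fay:1, Ivy:1, Kira:1, Mei:2, Omar:2, Yara:1, Yusuf:1, Zane:1.
Sum = 1 + 2 + 1 + 1 + 1 + 2 + 2 + 1 + 1 + 1 = 13.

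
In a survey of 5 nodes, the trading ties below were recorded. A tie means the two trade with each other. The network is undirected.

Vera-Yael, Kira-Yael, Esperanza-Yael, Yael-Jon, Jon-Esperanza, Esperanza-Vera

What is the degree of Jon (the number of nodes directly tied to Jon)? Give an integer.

Jon is directly tied to Esperanza and Yael. That is 2 neighbors, so the degree of Jon is 2.

2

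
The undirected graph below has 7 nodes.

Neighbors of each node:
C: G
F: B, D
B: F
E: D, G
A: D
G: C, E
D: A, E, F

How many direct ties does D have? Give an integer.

D is directly tied to A, E, and F. That is 3 neighbors, so the degree of D is 3.

3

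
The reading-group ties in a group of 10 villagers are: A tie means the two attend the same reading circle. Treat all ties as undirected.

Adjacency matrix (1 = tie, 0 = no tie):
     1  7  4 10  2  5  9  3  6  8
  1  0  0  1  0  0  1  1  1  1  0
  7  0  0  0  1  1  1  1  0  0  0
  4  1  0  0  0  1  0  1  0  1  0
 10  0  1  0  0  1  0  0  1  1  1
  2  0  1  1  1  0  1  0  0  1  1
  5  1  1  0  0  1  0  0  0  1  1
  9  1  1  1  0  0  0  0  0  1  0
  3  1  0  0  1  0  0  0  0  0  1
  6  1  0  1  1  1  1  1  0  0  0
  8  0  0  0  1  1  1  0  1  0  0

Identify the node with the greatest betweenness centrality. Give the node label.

Unnormalized betweenness of each node: 1:35/9, 2:23/6, 3:10/9, 4:7/9, 5:31/12, 6:41/12, 7:7/4, 8:5/4, 9:5/4, 10:113/36.
1 has the largest value, 35/9, making it the main broker — the node through which the most shortest paths run.

1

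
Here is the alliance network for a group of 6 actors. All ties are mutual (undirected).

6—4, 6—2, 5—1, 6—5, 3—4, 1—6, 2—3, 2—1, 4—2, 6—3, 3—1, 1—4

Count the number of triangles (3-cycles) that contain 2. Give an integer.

2's neighbors: 1, 3, 4, and 6.
Neighbor pairs that are themselves tied: 2–1–3; 2–1–4; 2–1–6; 2–3–4; 2–3–6; 2–4–6. Each forms one triangle with 2, for 6 in total.

6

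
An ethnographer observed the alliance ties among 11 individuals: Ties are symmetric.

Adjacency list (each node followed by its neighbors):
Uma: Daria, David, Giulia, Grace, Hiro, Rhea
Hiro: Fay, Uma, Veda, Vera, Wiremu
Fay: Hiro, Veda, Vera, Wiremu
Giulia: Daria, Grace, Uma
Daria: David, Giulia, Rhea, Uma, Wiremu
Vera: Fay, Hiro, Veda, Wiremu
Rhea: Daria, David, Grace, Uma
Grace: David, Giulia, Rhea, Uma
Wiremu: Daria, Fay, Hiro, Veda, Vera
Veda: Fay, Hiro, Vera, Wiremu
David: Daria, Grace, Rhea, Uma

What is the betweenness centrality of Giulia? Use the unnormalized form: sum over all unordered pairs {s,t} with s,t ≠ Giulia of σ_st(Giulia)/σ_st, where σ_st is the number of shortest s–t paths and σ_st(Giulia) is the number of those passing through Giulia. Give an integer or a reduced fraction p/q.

9/20

Pairs whose geodesics pass through Giulia — Wiremu–Grace: 1/5; Grace–Daria: 1/4.
All other pairs contribute 0.
Summing the contributions gives betweenness(Giulia) = 9/20.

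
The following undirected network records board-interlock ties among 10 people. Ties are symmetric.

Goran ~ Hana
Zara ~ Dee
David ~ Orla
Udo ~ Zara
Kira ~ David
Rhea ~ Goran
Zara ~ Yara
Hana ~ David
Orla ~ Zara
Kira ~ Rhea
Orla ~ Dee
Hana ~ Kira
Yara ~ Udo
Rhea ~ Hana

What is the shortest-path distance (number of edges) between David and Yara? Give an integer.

One shortest route is David – Orla – Zara – Yara, which uses 3 edges, and at distance 2 from David we only reach {Dee, Goran, Rhea, Zara}, which does not include Yara. So d(David,Yara) = 3.

3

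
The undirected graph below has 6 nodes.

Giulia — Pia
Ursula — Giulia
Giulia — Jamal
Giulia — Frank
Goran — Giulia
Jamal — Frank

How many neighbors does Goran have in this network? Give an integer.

Goran is directly tied to Giulia. That is 1 neighbor, so the degree of Goran is 1.

1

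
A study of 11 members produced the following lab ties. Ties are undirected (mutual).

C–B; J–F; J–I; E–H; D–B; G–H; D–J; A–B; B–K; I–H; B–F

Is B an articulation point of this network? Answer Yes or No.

Yes

Removing B leaves {D, E, F, G, H, I, and J} with no path to {K}, so the network splits into 4 components. B is a cut vertex.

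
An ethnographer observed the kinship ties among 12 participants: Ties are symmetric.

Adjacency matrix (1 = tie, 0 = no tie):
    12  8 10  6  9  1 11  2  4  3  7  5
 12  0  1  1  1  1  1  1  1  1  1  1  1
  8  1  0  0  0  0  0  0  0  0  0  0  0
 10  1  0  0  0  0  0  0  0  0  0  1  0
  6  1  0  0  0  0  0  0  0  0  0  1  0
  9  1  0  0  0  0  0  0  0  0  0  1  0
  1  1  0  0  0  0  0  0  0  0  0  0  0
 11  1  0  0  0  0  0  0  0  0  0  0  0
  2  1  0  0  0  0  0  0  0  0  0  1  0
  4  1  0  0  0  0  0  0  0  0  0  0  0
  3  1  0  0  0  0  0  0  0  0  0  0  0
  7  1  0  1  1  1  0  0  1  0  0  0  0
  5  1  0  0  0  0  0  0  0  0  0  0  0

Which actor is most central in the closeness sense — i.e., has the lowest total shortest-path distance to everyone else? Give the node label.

Farness (sum of distances to all others) for each node — 1:21, 2:20, 3:21, 4:21, 5:21, 6:20, 7:17, 8:21, 9:20, 10:20, 11:21, 12:11.
The smallest farness is 11, for 12, so 12 has the highest closeness.

12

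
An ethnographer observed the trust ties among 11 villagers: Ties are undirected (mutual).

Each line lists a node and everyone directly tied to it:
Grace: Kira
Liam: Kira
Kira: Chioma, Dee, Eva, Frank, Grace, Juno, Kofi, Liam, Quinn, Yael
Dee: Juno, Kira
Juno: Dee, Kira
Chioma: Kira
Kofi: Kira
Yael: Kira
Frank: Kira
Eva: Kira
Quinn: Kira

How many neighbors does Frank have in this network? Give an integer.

1

Frank is directly tied to Kira. That is 1 neighbor, so the degree of Frank is 1.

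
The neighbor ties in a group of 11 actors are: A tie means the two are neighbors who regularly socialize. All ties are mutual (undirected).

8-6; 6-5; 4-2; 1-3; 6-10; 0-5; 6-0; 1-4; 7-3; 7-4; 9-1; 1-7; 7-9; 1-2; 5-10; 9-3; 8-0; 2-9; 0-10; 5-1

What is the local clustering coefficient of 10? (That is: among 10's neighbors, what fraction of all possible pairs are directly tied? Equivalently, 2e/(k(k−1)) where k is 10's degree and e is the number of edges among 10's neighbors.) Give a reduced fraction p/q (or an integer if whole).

1

10's neighbors: 0, 5, and 6 (k = 3).
Possible neighbor pairs: C(3,2) = 3. Edges among them: 0–5, 0–6, 5–6 → e = 3.
Clustering(10) = 3/3 = 1.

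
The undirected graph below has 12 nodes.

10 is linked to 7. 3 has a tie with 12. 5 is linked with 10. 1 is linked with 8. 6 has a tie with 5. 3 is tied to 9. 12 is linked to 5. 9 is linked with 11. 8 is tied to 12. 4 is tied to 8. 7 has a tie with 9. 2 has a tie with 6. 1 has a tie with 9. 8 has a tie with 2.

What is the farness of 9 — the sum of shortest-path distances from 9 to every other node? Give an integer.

23

Distances from 9: 1:1, 2:3, 3:1, 4:3, 5:3, 6:4, 7:1, 8:2, 10:2, 11:1, 12:2.
Sum = 1 + 3 + 1 + 3 + 3 + 4 + 1 + 2 + 2 + 1 + 2 = 23.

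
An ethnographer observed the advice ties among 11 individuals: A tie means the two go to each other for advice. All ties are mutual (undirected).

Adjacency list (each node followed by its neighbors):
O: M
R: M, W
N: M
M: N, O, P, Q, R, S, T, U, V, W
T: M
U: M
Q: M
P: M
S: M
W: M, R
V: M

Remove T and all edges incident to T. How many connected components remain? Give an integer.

T's neighbors (M) remain reachable from one another through other ties, so the rest of the network stays in one piece.

1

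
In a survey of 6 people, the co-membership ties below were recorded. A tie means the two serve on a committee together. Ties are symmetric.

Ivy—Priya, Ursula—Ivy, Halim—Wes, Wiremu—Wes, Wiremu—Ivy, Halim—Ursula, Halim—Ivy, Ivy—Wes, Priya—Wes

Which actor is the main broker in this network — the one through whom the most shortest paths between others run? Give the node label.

Unnormalized betweenness of each node: Halim:1/2, Ivy:4, Priya:0, Ursula:0, Wes:3/2, Wiremu:0.
Ivy has the largest value, 4, making it the main broker — the node through which the most shortest paths run.

Ivy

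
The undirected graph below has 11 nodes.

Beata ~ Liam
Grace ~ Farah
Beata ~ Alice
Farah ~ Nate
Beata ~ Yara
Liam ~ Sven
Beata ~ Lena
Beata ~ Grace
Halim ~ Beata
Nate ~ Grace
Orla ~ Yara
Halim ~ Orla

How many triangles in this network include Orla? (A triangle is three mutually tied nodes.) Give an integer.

Orla's neighbors are Halim and Yara, but none of them are tied to each other, so no triangle contains Orla.

0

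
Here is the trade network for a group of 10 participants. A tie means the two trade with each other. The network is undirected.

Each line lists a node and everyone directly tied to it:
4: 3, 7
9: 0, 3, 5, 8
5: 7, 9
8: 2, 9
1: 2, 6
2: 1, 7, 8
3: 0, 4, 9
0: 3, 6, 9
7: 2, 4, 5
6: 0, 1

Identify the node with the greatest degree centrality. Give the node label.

9

Degrees — 0:3, 1:2, 2:3, 3:3, 4:2, 5:2, 6:2, 7:3, 8:2, 9:4.
The maximum is 4, attained only by 9.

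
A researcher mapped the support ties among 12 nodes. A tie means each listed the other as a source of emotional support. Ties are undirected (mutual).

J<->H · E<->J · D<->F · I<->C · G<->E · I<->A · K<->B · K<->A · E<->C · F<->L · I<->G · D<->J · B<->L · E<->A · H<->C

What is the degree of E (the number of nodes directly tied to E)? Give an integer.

4

E is directly tied to A, C, G, and J. That is 4 neighbors, so the degree of E is 4.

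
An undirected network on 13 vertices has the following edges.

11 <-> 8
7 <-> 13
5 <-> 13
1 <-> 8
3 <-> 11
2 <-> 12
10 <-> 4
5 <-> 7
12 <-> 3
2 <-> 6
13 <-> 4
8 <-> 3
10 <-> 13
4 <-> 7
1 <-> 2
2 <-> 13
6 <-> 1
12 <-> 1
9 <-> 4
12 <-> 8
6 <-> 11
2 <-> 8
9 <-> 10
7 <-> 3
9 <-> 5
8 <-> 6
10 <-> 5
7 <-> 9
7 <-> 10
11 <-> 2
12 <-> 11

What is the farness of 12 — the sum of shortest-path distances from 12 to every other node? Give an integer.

Distances from 12: 1:1, 2:1, 3:1, 4:3, 5:3, 6:2, 7:2, 8:1, 9:3, 10:3, 11:1, 13:2.
Sum = 1 + 1 + 1 + 3 + 3 + 2 + 2 + 1 + 3 + 3 + 1 + 2 = 23.

23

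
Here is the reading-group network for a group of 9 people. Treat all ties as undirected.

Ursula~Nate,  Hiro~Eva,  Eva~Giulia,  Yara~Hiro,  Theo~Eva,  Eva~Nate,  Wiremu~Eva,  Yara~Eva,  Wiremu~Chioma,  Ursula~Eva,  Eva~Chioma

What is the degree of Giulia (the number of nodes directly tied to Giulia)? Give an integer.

1

Giulia is directly tied to Eva. That is 1 neighbor, so the degree of Giulia is 1.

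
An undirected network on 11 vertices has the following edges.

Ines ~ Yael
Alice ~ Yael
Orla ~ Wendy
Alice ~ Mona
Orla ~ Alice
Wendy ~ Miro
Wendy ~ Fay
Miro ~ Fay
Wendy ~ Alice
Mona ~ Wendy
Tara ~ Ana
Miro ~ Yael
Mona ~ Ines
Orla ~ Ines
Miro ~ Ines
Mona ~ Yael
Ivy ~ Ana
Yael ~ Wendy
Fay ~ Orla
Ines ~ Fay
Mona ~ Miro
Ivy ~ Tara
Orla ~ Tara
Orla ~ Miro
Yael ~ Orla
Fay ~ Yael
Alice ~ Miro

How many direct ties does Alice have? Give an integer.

5

Alice is directly tied to Miro, Mona, Orla, Wendy, and Yael. That is 5 neighbors, so the degree of Alice is 5.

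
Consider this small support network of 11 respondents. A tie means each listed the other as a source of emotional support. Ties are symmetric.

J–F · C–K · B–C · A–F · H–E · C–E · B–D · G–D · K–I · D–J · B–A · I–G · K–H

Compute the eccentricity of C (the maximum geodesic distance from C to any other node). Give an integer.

Distances from C: A:2, B:1, D:2, E:1, F:3, G:3, H:2, I:2, J:3, K:1.
The largest is 3 (to F, J, and G), so the eccentricity of C is 3.

3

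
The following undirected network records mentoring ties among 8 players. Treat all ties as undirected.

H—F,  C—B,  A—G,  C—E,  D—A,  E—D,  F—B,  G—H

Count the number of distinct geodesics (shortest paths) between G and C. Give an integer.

The shortest distance is 4. The length-4 paths are: G–H–F–B–C; G–A–D–E–C.
That gives 2 distinct shortest paths.

2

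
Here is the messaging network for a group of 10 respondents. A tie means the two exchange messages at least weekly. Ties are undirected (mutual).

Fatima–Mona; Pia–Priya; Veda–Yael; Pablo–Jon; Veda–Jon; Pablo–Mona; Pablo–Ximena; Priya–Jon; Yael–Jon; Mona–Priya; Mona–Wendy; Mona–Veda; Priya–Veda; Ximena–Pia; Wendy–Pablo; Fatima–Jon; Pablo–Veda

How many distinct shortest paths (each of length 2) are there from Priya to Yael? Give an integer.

2

The shortest distance is 2. The length-2 paths are: Priya–Veda–Yael; Priya–Jon–Yael.
That gives 2 distinct shortest paths.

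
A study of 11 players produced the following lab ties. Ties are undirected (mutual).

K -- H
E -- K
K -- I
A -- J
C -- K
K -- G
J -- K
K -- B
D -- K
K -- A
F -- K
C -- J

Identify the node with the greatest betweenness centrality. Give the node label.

Unnormalized betweenness of each node: A:0, B:0, C:0, D:0, E:0, F:0, G:0, H:0, I:0, J:1/2, K:85/2.
K has the largest value, 85/2, making it the main broker — the node through which the most shortest paths run.

K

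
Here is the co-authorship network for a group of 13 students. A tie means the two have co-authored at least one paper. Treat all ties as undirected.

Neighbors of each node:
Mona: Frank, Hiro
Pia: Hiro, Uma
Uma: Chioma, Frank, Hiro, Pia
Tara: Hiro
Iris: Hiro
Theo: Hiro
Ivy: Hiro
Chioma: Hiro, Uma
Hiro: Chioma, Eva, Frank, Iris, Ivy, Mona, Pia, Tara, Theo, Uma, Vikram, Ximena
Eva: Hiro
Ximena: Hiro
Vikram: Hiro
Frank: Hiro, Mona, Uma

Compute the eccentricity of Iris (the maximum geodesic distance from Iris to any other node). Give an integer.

2

Distances from Iris: Chioma:2, Eva:2, Frank:2, Hiro:1, Ivy:2, Mona:2, Pia:2, Tara:2, Theo:2, Uma:2, Vikram:2, Ximena:2.
The largest is 2 (to Vikram, Eva, Tara, Ximena, Mona, Ivy, Chioma, Uma, Theo, Frank, and Pia), so the eccentricity of Iris is 2.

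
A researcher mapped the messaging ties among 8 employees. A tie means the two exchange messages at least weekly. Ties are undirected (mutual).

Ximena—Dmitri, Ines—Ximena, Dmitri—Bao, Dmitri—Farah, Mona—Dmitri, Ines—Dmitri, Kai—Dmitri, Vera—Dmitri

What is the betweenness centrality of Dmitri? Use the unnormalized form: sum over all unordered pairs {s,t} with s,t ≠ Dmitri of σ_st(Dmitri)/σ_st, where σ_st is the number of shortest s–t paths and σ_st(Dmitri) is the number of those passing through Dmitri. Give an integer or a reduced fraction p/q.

20

Pairs whose geodesics pass through Dmitri — Farah–Kai: 1; Farah–Ximena: 1; Farah–Bao: 1; Farah–Vera: 1; Farah–Ines: 1; Farah–Mona: 1; Kai–Ximena: 1; Kai–Bao: 1; Kai–Vera: 1; Kai–Ines: 1; Kai–Mona: 1; Ximena–Bao: 1; Ximena–Vera: 1; Ximena–Mona: 1 … (+6 more pairs).
All other pairs contribute 0.
Summing the contributions gives betweenness(Dmitri) = 20.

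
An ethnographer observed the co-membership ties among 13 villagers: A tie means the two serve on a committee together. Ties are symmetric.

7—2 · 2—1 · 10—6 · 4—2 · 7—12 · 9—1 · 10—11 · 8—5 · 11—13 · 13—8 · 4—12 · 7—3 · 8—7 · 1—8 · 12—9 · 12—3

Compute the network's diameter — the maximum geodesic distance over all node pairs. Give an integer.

Eccentricity of each node (its greatest distance to any other): 1:5, 2:6, 3:6, 4:7, 5:5, 6:7, 7:5, 8:4, 9:6, 10:6, 11:5, 12:6, 13:4.
The maximum eccentricity is 7, realized for instance by the pair 4–6 via 4 – 2 – 1 – 8 – 13 – 11 – 10 – 6. So the diameter is 7.

7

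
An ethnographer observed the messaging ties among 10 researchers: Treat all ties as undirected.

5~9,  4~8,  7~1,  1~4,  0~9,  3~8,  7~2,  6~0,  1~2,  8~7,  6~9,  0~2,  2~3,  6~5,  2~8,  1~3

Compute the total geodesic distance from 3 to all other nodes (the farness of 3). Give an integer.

19

Distances from 3: 0:2, 1:1, 2:1, 4:2, 5:4, 6:3, 7:2, 8:1, 9:3.
Sum = 2 + 1 + 1 + 2 + 4 + 3 + 2 + 1 + 3 = 19.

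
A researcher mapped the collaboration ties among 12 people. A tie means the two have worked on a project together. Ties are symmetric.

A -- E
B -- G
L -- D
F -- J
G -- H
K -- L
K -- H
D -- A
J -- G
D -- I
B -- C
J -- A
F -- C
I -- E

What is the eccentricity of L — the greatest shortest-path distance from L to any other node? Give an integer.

5

Distances from L: A:2, B:4, C:5, D:1, E:3, F:4, G:3, H:2, I:2, J:3, K:1.
The largest is 5 (to C), so the eccentricity of L is 5.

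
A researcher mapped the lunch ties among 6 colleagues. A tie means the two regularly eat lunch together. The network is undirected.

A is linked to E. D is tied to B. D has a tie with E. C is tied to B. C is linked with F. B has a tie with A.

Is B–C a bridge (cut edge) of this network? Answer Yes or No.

Without the B–C edge there is no alternate route between B and C, so the network disconnects. It is a bridge.

Yes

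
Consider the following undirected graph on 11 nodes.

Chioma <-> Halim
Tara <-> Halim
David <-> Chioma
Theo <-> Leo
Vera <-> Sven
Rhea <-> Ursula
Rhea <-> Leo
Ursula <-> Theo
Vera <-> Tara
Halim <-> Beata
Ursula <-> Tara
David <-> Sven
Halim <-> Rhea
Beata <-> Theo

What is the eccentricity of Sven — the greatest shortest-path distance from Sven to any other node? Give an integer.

5

Distances from Sven: Beata:4, Chioma:2, David:1, Halim:3, Leo:5, Rhea:4, Tara:2, Theo:4, Ursula:3, Vera:1.
The largest is 5 (to Leo), so the eccentricity of Sven is 5.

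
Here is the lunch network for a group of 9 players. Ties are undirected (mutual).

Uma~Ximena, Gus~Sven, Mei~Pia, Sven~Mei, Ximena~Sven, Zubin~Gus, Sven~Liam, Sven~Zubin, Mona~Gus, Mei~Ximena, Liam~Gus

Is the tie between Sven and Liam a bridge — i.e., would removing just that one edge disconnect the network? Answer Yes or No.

Even without that edge, Sven still reaches Liam via Sven – Gus – Liam, so the network stays connected. Not a bridge.

No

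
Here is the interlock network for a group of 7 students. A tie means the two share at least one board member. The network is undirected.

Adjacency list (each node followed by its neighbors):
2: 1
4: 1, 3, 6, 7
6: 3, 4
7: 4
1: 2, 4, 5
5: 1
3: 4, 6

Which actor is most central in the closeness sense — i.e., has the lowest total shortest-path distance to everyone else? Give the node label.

Farness (sum of distances to all others) for each node — 1:9, 2:14, 3:12, 4:8, 5:14, 6:12, 7:13.
The smallest farness is 8, for 4, so 4 has the highest closeness.

4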